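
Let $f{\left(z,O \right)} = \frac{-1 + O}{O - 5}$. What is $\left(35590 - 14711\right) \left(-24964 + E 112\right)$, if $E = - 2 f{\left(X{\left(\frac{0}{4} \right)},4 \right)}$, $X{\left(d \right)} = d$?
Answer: $-507192668$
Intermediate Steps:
$f{\left(z,O \right)} = \frac{-1 + O}{-5 + O}$
$E = 6$ ($E = - 2 \frac{-1 + 4}{-5 + 4} = - 2 \frac{1}{-1} \cdot 3 = - 2 \left(\left(-1\right) 3\right) = \left(-2\right) \left(-3\right) = 6$)
$\left(35590 - 14711\right) \left(-24964 + E 112\right) = \left(35590 - 14711\right) \left(-24964 + 6 \cdot 112\right) = 20879 \left(-24964 + 672\right) = 20879 \left(-24292\right) = -507192668$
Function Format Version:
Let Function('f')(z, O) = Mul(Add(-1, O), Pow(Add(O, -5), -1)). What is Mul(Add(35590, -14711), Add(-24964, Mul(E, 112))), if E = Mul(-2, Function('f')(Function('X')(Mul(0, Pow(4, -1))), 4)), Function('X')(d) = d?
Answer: -507192668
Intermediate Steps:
Function('f')(z, O) = Mul(Pow(Add(-5, O), -1), Add(-1, O)) (Function('f')(z, O) = Mul(Add(-1, O), Pow(Add(-5, O), -1)) = Mul(Pow(Add(-5, O), -1), Add(-1, O)))
E = 6 (E = Mul(-2, Mul(Pow(Add(-5, 4), -1), Add(-1, 4))) = Mul(-2, Mul(Pow(-1, -1), 3)) = Mul(-2, Mul(-1, 3)) = Mul(-2, -3) = 6)
Mul(Add(35590, -14711), Add(-24964, Mul(E, 112))) = Mul(Add(35590, -14711), Add(-24964, Mul(6, 112))) = Mul(20879, Add(-24964, 672)) = Mul(20879, -24292) = -507192668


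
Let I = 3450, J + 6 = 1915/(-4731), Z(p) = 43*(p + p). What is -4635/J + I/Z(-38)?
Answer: 35778385065/49511834 ≈ 722.62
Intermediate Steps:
Z(p) = 86*p (Z(p) = 43*(2*p) = 86*p)
J = -30301/4731 (J = -6 + 1915/(-4731) = -6 + 1915*(-1/4731) = -6 - 1915/4731 = -30301/4731 ≈ -6.4048)
-4635/J + I/Z(-38) = -4635/(-30301/4731) + 3450/((86*(-38))) = -4635*(-4731/30301) + 3450/(-3268) = 21928185/30301 + 3450*(-1/3268) = 21928185/30301 - 1725/1634 = 35778385065/49511834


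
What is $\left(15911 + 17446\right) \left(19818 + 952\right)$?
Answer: $692824890$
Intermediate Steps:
$\left(15911 + 17446\right) \left(19818 + 952\right) = 33357 \cdot 20770 = 692824890$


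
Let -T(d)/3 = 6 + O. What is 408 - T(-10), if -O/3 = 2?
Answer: 408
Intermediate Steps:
O = -6 (O = -3*2 = -6)
T(d) = 0 (T(d) = -3*(6 - 6) = -3*0 = 0)
408 - T(-10) = 408 - 1*0 = 408 + 0 = 408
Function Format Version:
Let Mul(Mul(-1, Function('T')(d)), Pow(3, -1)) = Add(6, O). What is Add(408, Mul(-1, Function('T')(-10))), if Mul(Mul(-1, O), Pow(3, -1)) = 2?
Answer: 408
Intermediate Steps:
O = -6 (O = Mul(-3, 2) = -6)
Function('T')(d) = 0 (Function('T')(d) = Mul(-3, Add(6, -6)) = Mul(-3, 0) = 0)
Add(408, Mul(-1, Function('T')(-10))) = Add(408, Mul(-1, 0)) = Add(408, 0) = 408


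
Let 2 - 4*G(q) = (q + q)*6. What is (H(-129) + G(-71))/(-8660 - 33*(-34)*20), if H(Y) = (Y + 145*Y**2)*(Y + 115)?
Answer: -67558421/27560 ≈ -2451.3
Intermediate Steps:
G(q) = 1/2 - 3*q (G(q) = 1/2 - (q + q)*6/4 = 1/2 - 2*q*6/4 = 1/2 - 3*q)
H(Y) = (115 + Y)*(Y + 145*Y**2) (H(Y) = (Y + 145*Y**2)*(115 + Y) = (115 + Y)*(Y + 145*Y**2))
(H(-129) + G(-71))/(-8660 - 33*(-34)*20) = (-129*(115 + 145*(-129)**2 + 16676*(-129)) + (1/2 - 3*(-71)))/(-8660 - 33*(-34)*20) = (-129*(115 + 145*16641 - 2151204) + (1/2 + 213))/(-8660 + 1122*20) = (-129*(115 + 2412945 - 2151204) + 427/2)/(-8660 + 22440) = (-129*261856 + 427/2)/13780 = (-33779424 + 427/2)*(1/13780) = -67558421/2*1/13780 = -67558421/27560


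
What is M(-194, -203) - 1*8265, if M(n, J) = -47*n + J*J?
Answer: 42062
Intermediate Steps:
M(n, J) = J**2 - 47*n (M(n, J) = -47*n + J**2 = J**2 - 47*n)
M(-194, -203) - 1*8265 = ((-203)**2 - 47*(-194)) - 1*8265 = (41209 + 9118) - 8265 = 50327 - 8265 = 42062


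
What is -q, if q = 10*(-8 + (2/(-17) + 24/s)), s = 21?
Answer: 8300/119 ≈ 69.748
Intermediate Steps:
q = -8300/119 (q = 10*(-8 + (2/(-17) + 24/21)) = 10*(-8 + (2*(-1/17) + 24*(1/21))) = 10*(-8 + (-2/17 + 8/7)) = 10*(-8 + 122/119) = 10*(-830/119) = -8300/119 ≈ -69.748)
-q = -1*(-8300/119) = 8300/119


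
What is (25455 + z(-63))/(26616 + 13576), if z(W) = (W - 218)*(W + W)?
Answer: 60861/40192 ≈ 1.5143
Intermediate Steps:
z(W) = 2*W*(-218 + W) (z(W) = (-218 + W)*(2*W) = 2*W*(-218 + W))
(25455 + z(-63))/(26616 + 13576) = (25455 + 2*(-63)*(-218 - 63))/(26616 + 13576) = (25455 + 2*(-63)*(-281))/40192 = (25455 + 35406)*(1/40192) = 60861*(1/40192) = 60861/40192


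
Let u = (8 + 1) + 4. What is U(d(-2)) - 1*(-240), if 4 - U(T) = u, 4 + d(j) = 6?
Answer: 231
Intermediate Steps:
d(j) = 2 (d(j) = -4 + 6 = 2)
u = 13 (u = 9 + 4 = 13)
U(T) = -9 (U(T) = 4 - 1*13 = 4 - 13 = -9)
U(d(-2)) - 1*(-240) = -9 - 1*(-240) = -9 + 240 = 231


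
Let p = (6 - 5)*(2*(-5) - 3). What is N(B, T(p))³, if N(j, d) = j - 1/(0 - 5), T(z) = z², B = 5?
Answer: 17576/125 ≈ 140.61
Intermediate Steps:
p = -13 (p = 1*(-10 - 3) = 1*(-13) = -13)
N(j, d) = ⅕ + j (N(j, d) = j - 1/(-5) = j - 1*(-⅕) = j + ⅕ = ⅕ + j)
N(B, T(p))³ = (⅕ + 5)³ = (26/5)³ = 17576/125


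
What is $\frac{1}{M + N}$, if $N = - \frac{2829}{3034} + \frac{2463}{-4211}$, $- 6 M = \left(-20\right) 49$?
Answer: $\frac{934842}{151272397} \approx 0.0061799$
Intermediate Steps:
$M = \frac{490}{3}$ ($M = - \frac{\left(-20\right) 49}{6} = \left(- \frac{1}{6}\right) \left(-980\right) = \frac{490}{3} \approx 163.33$)
$N = - \frac{472821}{311614}$ ($N = \left(-2829\right) \frac{1}{3034} + 2463 \left(- \frac{1}{4211}\right) = - \frac{69}{74} - \frac{2463}{4211} = - \frac{472821}{311614} \approx -1.5173$)
$\frac{1}{M + N} = \frac{1}{\frac{490}{3} - \frac{472821}{311614}} = \frac{1}{\frac{151272397}{934842}} = \frac{934842}{151272397}$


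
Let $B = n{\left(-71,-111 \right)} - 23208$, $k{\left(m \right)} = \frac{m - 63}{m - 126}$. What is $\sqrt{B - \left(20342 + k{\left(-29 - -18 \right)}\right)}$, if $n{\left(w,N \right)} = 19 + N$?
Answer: $\frac{2 i \sqrt{204781709}}{137} \approx 208.91 i$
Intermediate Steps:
$k{\left(m \right)} = \frac{-63 + m}{-126 + m}$
$B = -23300$ ($B = \left(19 - 111\right) - 23208 = -92 - 23208 = -23300$)
$\sqrt{B - \left(20342 + k{\left(-29 - -18 \right)}\right)} = \sqrt{-23300 - \left(20342 + \frac{-63 - 11}{-126 - 11}\right)} = \sqrt{-23300 - \left(20342 + \frac{1}{-137} \left(-74\right)\right)} = \sqrt{-23300 - \left(20342 - - \frac{74}{137}\right)} = \sqrt{-23300 - \frac{2786928}{137}} = \sqrt{- \frac{5979028}{137}} = \frac{2 i \sqrt{204781709}}{137}$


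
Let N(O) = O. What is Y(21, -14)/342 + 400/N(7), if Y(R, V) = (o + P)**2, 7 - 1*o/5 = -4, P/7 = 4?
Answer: 185023/2394 ≈ 77.286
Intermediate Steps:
P = 28 (P = 7*4 = 28)
o = 55 (o = 35 - 5*(-4) = 35 + 20 = 55)
Y(R, V) = 6889 (Y(R, V) = (55 + 28)**2 = 83**2 = 6889)
Y(21, -14)/342 + 400/N(7) = 6889/342 + 400/7 = 185023/2394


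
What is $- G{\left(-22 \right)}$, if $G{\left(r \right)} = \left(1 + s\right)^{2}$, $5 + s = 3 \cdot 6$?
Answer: $-196$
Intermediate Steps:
$s = 13$ ($s = -5 + 3 \cdot 6 = -5 + 18 = 13$)
$G{\left(r \right)} = 196$ ($G{\left(r \right)} = \left(1 + 13\right)^{2} = 14^{2} = 196$)
$- G{\left(-22 \right)} = \left(-1\right) 196 = -196$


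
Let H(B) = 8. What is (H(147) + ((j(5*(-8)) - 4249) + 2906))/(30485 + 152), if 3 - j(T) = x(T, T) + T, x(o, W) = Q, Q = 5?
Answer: -1297/30637 ≈ -0.042334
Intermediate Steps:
x(o, W) = 5
j(T) = -2 - T (j(T) = 3 - (5 + T) = 3 + (-5 - T) = -2 - T)
(H(147) + ((j(5*(-8)) - 4249) + 2906))/(30485 + 152) = (8 + (((-2 - 5*(-8)) - 4249) + 2906))/(30485 + 152) = (8 + (((-2 - 1*(-40)) - 4249) + 2906))/30637 = (8 + (((-2 + 40) - 4249) + 2906))*(1/30637) = (8 + ((38 - 4249) + 2906))*(1/30637) = (8 + (-4211 + 2906))*(1/30637) = (8 - 1305)*(1/30637) = -1297*1/30637 = -1297/30637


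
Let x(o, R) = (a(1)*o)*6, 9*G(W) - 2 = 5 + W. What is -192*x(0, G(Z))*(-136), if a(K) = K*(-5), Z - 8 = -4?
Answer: 0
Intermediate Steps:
Z = 4 (Z = 8 - 4 = 4)
G(W) = 7/9 + W/9 (G(W) = 2/9 + (5 + W)/9 = 2/9 + (5/9 + W/9) = 7/9 + W/9)
a(K) = -5*K
x(o, R) = -30*o (x(o, R) = ((-5*1)*o)*6 = -5*o*6 = -30*o)
-192*x(0, G(Z))*(-136) = -(-5760)*0*(-136) = -192*0*(-136) = 0*(-136) = 0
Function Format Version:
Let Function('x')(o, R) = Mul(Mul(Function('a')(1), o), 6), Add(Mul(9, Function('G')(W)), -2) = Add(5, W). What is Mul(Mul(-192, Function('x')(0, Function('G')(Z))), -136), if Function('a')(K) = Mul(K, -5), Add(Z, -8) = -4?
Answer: 0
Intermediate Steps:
Z = 4 (Z = Add(8, -4) = 4)
Function('G')(W) = Add(Rational(7, 9), Mul(Rational(1, 9), W)) (Function('G')(W) = Add(Rational(2, 9), Mul(Rational(1, 9), Add(5, W))) = Add(Rational(2, 9), Add(Rational(5, 9), Mul(Rational(1, 9), W))) = Add(Rational(7, 9), Mul(Rational(1, 9), W)))
Function('a')(K) = Mul(-5, K)
Function('x')(o, R) = Mul(-30, o) (Function('x')(o, R) = Mul(Mul(Mul(-5, 1), o), 6) = Mul(Mul(-5, o), 6) = Mul(-30, o))
Mul(Mul(-192, Function('x')(0, Function('G')(Z))), -136) = Mul(Mul(-192, Mul(-30, 0)), -136) = Mul(Mul(-192, 0), -136) = Mul(0, -136) = 0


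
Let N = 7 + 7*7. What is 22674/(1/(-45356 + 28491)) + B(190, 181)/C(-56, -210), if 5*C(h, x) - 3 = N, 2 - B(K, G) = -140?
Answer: -22561422880/59 ≈ -3.8240e+8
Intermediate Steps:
B(K, G) = 142 (B(K, G) = 2 - 1*(-140) = 2 + 140 = 142)
N = 56 (N = 7 + 49 = 56)
C(h, x) = 59/5 (C(h, x) = 3/5 + (1/5)*56 = 3/5 + 56/5 = 59/5)
22674/(1/(-45356 + 28491)) + B(190, 181)/C(-56, -210) = 22674/(1/(-45356 + 28491)) + 142/(59/5) = 22674/(1/(-16865)) + 142*(5/59) = 22674/(-1/16865) + 710/59 = 22674*(-16865) + 710/59 = -382397010 + 710/59 = -22561422880/59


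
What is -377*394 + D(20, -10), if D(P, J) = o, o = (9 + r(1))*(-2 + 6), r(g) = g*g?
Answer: -148498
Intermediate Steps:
r(g) = g**2
o = 40 (o = (9 + 1**2)*(-2 + 6) = (9 + 1)*4 = 10*4 = 40)
D(P, J) = 40
-377*394 + D(20, -10) = -377*394 + 40 = -148538 + 40 = -148498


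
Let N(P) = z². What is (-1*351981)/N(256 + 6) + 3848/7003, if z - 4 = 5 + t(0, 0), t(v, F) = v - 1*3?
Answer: -273864935/28012 ≈ -9776.7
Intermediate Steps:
t(v, F) = -3 + v (t(v, F) = v - 3 = -3 + v)
z = 6 (z = 4 + (5 + (-3 + 0)) = 4 + (5 - 3) = 4 + 2 = 6)
N(P) = 36 (N(P) = 6² = 36)
(-1*351981)/N(256 + 6) + 3848/7003 = -1*351981/36 + 3848/7003 = -351981*1/36 + 3848*(1/7003) = -39109/4 + 3848/7003 = -273864935/28012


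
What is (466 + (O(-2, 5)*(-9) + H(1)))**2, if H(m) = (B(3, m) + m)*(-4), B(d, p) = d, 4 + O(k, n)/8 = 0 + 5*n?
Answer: 1127844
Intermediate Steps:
O(k, n) = -32 + 40*n (O(k, n) = -32 + 8*(0 + 5*n) = -32 + 8*(5*n) = -32 + 40*n)
H(m) = -12 - 4*m (H(m) = (3 + m)*(-4) = -12 - 4*m)
(466 + (O(-2, 5)*(-9) + H(1)))**2 = (466 + ((-32 + 40*5)*(-9) + (-12 - 4*1)))**2 = (466 + ((-32 + 200)*(-9) + (-12 - 4)))**2 = (466 + (168*(-9) - 16))**2 = (466 + (-1512 - 16))**2 = (466 - 1528)**2 = (-1062)**2 = 1127844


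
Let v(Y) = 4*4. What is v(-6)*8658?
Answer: 138528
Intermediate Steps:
v(Y) = 16
v(-6)*8658 = 16*8658 = 138528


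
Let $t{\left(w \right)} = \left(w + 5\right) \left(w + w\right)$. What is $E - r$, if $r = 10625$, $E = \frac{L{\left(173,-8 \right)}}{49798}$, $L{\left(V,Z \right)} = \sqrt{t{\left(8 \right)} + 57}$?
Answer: $-10625 + \frac{\sqrt{265}}{49798} \approx -10625.0$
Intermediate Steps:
$t{\left(w \right)} = 2 w \left(5 + w\right)$ ($t{\left(w \right)} = \left(5 + w\right) 2 w = 2 w \left(5 + w\right)$)
$L{\left(V,Z \right)} = \sqrt{265}$ ($L{\left(V,Z \right)} = \sqrt{2 \cdot 8 \left(5 + 8\right) + 57} = \sqrt{2 \cdot 8 \cdot 13 + 57} = \sqrt{208 + 57} = \sqrt{265}$)
$E = \frac{\sqrt{265}}{49798} \approx 0.0003269$
$E - r = \frac{\sqrt{265}}{49798} - 10625 = -10625 + \frac{\sqrt{265}}{49798}$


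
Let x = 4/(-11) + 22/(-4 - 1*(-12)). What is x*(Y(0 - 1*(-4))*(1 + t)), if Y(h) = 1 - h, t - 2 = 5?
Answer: -630/11 ≈ -57.273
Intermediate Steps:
t = 7 (t = 2 + 5 = 7)
x = 105/44 (x = 4*(-1/11) + 22/(-4 + 12) = -4/11 + 22/8 = -4/11 + 22*(⅛) = -4/11 + 11/4 = 105/44 ≈ 2.3864)
x*(Y(0 - 1*(-4))*(1 + t)) = 105*((1 - (0 - 1*(-4)))*(1 + 7))/44 = 105*((1 - (0 + 4))*8)/44 = 105*((1 - 1*4)*8)/44 = 105*((1 - 4)*8)/44 = 105*(-3*8)/44 = (105/44)*(-24) = -630/11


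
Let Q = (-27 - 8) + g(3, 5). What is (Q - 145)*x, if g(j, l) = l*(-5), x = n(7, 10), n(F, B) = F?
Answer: -1435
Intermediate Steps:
x = 7
g(j, l) = -5*l
Q = -60 (Q = (-27 - 8) - 5*5 = -35 - 25 = -60)
(Q - 145)*x = (-60 - 145)*7 = -205*7 = -1435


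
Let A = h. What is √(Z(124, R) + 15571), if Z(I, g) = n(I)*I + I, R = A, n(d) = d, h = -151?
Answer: √31071 ≈ 176.27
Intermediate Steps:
A = -151
R = -151
Z(I, g) = I + I² (Z(I, g) = I*I + I = I² + I = I + I²)
√(Z(124, R) + 15571) = √(124*(1 + 124) + 15571) = √(124*125 + 15571) = √(15500 + 15571) = √31071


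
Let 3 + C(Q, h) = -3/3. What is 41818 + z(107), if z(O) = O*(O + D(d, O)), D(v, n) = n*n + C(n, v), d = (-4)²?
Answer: 1277882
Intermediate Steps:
C(Q, h) = -4 (C(Q, h) = -3 - 3/3 = -3 - 3*⅓ = -3 - 1 = -4)
d = 16
D(v, n) = -4 + n² (D(v, n) = n*n - 4 = n² - 4 = -4 + n²)
z(O) = O*(-4 + O + O²) (z(O) = O*(O + (-4 + O²)) = O*(-4 + O + O²))
41818 + z(107) = 41818 + 107*(-4 + 107 + 107²) = 41818 + 107*(-4 + 107 + 11449) = 41818 + 107*11552 = 41818 + 1236064 = 1277882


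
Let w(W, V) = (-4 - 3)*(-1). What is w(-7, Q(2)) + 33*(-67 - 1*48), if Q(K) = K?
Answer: -3788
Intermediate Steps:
w(W, V) = 7 (w(W, V) = -7*(-1) = 7)
w(-7, Q(2)) + 33*(-67 - 1*48) = 7 + 33*(-67 - 1*48) = 7 + 33*(-67 - 48) = 7 + 33*(-115) = 7 - 3795 = -3788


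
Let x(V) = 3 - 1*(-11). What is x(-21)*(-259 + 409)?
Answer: 2100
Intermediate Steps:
x(V) = 14 (x(V) = 3 + 11 = 14)
x(-21)*(-259 + 409) = 14*(-259 + 409) = 14*150 = 2100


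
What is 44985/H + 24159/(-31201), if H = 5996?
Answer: 1258719621/187081196 ≈ 6.7282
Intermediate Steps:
44985/H + 24159/(-31201) = 44985/5996 + 24159/(-31201) = 44985*(1/5996) + 24159*(-1/31201) = 44985/5996 - 24159/31201 = 1258719621/187081196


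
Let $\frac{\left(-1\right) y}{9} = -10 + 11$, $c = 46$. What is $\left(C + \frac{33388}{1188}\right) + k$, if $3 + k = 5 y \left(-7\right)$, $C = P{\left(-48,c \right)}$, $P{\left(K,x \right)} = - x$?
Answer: $\frac{87349}{297} \approx 294.1$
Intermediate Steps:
$y = -9$ ($y = - 9 \left(-10 + 11\right) = \left(-9\right) 1 = -9$)
$C = -46$ ($C = \left(-1\right) 46 = -46$)
$k = 312$ ($k = -3 + 5 \left(-9\right) \left(-7\right) = -3 - -315 = -3 + 315 = 312$)
$\left(C + \frac{33388}{1188}\right) + k = \left(-46 + \frac{33388}{1188}\right) + 312 = \left(-46 + 33388 \cdot \frac{1}{1188}\right) + 312 = \left(-46 + \frac{8347}{297}\right) + 312 = - \frac{5315}{297} + 312 = \frac{87349}{297}$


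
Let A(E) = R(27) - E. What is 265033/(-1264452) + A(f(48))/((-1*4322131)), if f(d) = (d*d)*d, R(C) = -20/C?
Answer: -9051013197971/49186144684908 ≈ -0.18402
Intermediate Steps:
f(d) = d³ (f(d) = d²*d = d³)
A(E) = -20/27 - E
265033/(-1264452) + A(f(48))/((-1*4322131)) = 265033/(-1264452) + (-20/27 - 1*48³)/((-1*4322131)) = 265033*(-1/1264452) + (-20/27 - 1*110592)/(-4322131) = -265033/1264452 + (-20/27 - 110592)*(-1/4322131) = -265033/1264452 - 2986004/27*(-1/4322131) = -265033/1264452 + 2986004/116697537 = -9051013197971/49186144684908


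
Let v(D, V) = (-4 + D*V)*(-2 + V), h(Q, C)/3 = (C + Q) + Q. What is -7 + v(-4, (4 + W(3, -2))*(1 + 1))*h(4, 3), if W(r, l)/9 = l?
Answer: -106927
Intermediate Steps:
W(r, l) = 9*l
h(Q, C) = 3*C + 6*Q (h(Q, C) = 3*((C + Q) + Q) = 3*(C + 2*Q) = 3*C + 6*Q)
-7 + v(-4, (4 + W(3, -2))*(1 + 1))*h(4, 3) = -7 + (8 - 4*(4 + 9*(-2))*(1 + 1) - 4*(1 + 1)**2*(4 + 9*(-2))**2 - 2*(-4)*(4 + 9*(-2))*(1 + 1))*(3*3 + 6*4) = -7 + (8 - 4*(4 - 18)*2 - 4*4*(4 - 18)**2 - 2*(-4)*(4 - 18)*2)*(9 + 24) = -7 + (8 - (-56)*2 - 4*(-14*2)**2 - 2*(-4)*(-14*2))*33 = -7 + (8 - 4*(-28) - 4*(-28)**2 - 2*(-4)*(-28))*33 = -7 + (8 + 112 - 4*784 - 224)*33 = -7 + (8 + 112 - 3136 - 224)*33 = -7 - 3240*33 = -7 - 106920 = -106927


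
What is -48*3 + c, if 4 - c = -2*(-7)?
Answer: -154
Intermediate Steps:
c = -10 (c = 4 - (-2)*(-7) = 4 - 1*14 = 4 - 14 = -10)
-48*3 + c = -48*3 - 10 = -144 - 10 = -154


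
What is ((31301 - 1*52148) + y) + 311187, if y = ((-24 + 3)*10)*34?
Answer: 283200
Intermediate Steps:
y = -7140 (y = -21*10*34 = -210*34 = -7140)
((31301 - 1*52148) + y) + 311187 = ((31301 - 1*52148) - 7140) + 311187 = ((31301 - 52148) - 7140) + 311187 = (-20847 - 7140) + 311187 = -27987 + 311187 = 283200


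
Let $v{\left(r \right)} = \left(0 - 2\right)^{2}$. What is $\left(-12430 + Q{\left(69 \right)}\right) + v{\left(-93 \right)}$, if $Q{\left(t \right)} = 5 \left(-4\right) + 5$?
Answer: $-12441$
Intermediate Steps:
$v{\left(r \right)} = 4$ ($v{\left(r \right)} = \left(-2\right)^{2} = 4$)
$Q{\left(t \right)} = -15$ ($Q{\left(t \right)} = -20 + 5 = -15$)
$\left(-12430 + Q{\left(69 \right)}\right) + v{\left(-93 \right)} = \left(-12430 - 15\right) + 4 = -12445 + 4 = -12441$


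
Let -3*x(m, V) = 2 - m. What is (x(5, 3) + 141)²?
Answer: 20164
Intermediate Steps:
x(m, V) = -⅔ + m/3 (x(m, V) = -(2 - m)/3 = -⅔ + m/3)
(x(5, 3) + 141)² = ((-⅔ + (⅓)*5) + 141)² = ((-⅔ + 5/3) + 141)² = (1 + 141)² = 142² = 20164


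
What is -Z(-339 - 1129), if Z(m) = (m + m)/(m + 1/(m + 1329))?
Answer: -408104/204053 ≈ -2.0000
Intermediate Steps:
Z(m) = 2*m/(m + 1/(1329 + m)) (Z(m) = (2*m)/(m + 1/(1329 + m)) = 2*m/(m + 1/(1329 + m)))
-Z(-339 - 1129) = -2*(-339 - 1129)*(1329 + (-339 - 1129))/(1 + (-339 - 1129)**2 + 1329*(-339 - 1129)) = -2*(-1468)*(1329 - 1468)/(1 + (-1468)**2 + 1329*(-1468)) = -2*(-1468)*(-139)/(1 + 2155024 - 1950972) = -2*(-1468)*(-139)/204053 = -1*408104/204053 = -408104/204053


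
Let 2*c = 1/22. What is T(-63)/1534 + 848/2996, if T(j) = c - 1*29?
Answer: 13354177/50554504 ≈ 0.26415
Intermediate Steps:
c = 1/44 (c = (1/2)/22 = (1/2)*(1/22) = 1/44 ≈ 0.022727)
T(j) = -1275/44 (T(j) = 1/44 - 1*29 = 1/44 - 29 = -1275/44)
T(-63)/1534 + 848/2996 = -1275/44/1534 + 848/2996 = -1275/44*1/1534 + 848*(1/2996) = -1275/67496 + 212/749 = 13354177/50554504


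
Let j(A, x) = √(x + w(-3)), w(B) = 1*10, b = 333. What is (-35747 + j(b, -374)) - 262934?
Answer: -298681 + 2*I*√91 ≈ -2.9868e+5 + 19.079*I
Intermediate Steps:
w(B) = 10
j(A, x) = √(10 + x) (j(A, x) = √(x + 10) = √(10 + x))
(-35747 + j(b, -374)) - 262934 = (-35747 + √(10 - 374)) - 262934 = (-35747 + √(-364)) - 262934 = (-35747 + 2*I*√91) - 262934 = -298681 + 2*I*√91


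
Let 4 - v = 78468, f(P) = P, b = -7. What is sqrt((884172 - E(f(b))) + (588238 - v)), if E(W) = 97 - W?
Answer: sqrt(1550770) ≈ 1245.3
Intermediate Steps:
v = -78464 (v = 4 - 1*78468 = 4 - 78468 = -78464)
sqrt((884172 - E(f(b))) + (588238 - v)) = sqrt((884172 - (97 - 1*(-7))) + (588238 - 1*(-78464))) = sqrt((884172 - (97 + 7)) + (588238 + 78464)) = sqrt((884172 - 1*104) + 666702) = sqrt((884172 - 104) + 666702) = sqrt(884068 + 666702) = sqrt(1550770)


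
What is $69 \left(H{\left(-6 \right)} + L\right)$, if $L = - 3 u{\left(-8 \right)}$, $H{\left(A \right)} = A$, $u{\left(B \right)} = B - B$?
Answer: $-414$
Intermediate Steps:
$u{\left(B \right)} = 0$
$L = 0$ ($L = \left(-3\right) 0 = 0$)
$69 \left(H{\left(-6 \right)} + L\right) = 69 \left(-6 + 0\right) = 69 \left(-6\right) = -414$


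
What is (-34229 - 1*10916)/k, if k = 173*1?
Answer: -45145/173 ≈ -260.95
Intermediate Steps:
k = 173
(-34229 - 1*10916)/k = (-34229 - 1*10916)/173 = (-34229 - 10916)*(1/173) = -45145*1/173 = -45145/173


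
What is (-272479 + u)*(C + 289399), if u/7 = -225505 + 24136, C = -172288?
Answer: -196987962882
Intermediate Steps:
u = -1409583 (u = 7*(-225505 + 24136) = 7*(-201369) = -1409583)
(-272479 + u)*(C + 289399) = (-272479 - 1409583)*(-172288 + 289399) = -1682062*117111 = -196987962882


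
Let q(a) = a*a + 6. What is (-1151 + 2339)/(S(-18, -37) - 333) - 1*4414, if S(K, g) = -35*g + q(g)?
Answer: -3438110/779 ≈ -4413.5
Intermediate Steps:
q(a) = 6 + a² (q(a) = a² + 6 = 6 + a²)
S(K, g) = 6 + g² - 35*g (S(K, g) = -35*g + (6 + g²) = 6 + g² - 35*g)
(-1151 + 2339)/(S(-18, -37) - 333) - 1*4414 = (-1151 + 2339)/((6 + (-37)² - 35*(-37)) - 333) - 1*4414 = 1188/((6 + 1369 + 1295) - 333) - 4414 = 1188/(2670 - 333) - 4414 = 1188/2337 - 4414 = 1188*(1/2337) - 4414 = 396/779 - 4414 = -3438110/779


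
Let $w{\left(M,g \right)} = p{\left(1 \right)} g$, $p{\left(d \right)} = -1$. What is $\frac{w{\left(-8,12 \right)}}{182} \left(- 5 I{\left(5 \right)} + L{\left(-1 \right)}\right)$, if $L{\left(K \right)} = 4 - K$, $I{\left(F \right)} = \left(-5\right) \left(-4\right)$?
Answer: $\frac{570}{91} \approx 6.2637$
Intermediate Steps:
$w{\left(M,g \right)} = - g$
$I{\left(F \right)} = 20$
$\frac{w{\left(-8,12 \right)}}{182} \left(- 5 I{\left(5 \right)} + L{\left(-1 \right)}\right) = \frac{\left(-1\right) 12}{182} \left(\left(-5\right) 20 + \left(4 - -1\right)\right) = \left(-12\right) \frac{1}{182} \left(-100 + \left(4 + 1\right)\right) = - \frac{6 \left(-100 + 5\right)}{91} = \left(- \frac{6}{91}\right) \left(-95\right) = \frac{570}{91}$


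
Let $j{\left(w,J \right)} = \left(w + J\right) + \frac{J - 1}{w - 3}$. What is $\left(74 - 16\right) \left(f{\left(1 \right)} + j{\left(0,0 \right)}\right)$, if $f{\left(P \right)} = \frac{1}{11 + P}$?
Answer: $\frac{145}{6} \approx 24.167$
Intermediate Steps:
$j{\left(w,J \right)} = J + w + \frac{-1 + J}{-3 + w}$ ($j{\left(w,J \right)} = \left(J + w\right) + \frac{-1 + J}{-3 + w} = J + w + \frac{-1 + J}{-3 + w}$)
$\left(74 - 16\right) \left(f{\left(1 \right)} + j{\left(0,0 \right)}\right) = \left(74 - 16\right) \left(\frac{1}{11 + 1} + \frac{-1 + 0^{2} - 0 - 0 + 0 \cdot 0}{-3 + 0}\right) = \left(74 - 16\right) \left(\frac{1}{12} + \frac{-1 + 0 + 0 + 0 + 0}{-3}\right) = 58 \left(\frac{1}{12} - - \frac{1}{3}\right) = 58 \left(\frac{1}{12} + \frac{1}{3}\right) = 58 \cdot \frac{5}{12} = \frac{145}{6}$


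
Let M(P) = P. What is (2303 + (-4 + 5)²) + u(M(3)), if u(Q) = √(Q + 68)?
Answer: 2304 + √71 ≈ 2312.4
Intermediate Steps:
u(Q) = √(68 + Q)
(2303 + (-4 + 5)²) + u(M(3)) = (2303 + (-4 + 5)²) + √(68 + 3) = (2303 + 1²) + √71 = (2303 + 1) + √71 = 2304 + √71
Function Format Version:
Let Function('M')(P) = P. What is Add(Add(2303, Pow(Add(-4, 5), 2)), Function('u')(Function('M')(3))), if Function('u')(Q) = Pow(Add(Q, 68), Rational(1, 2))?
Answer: Add(2304, Pow(71, Rational(1, 2))) ≈ 2312.4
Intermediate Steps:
Function('u')(Q) = Pow(Add(68, Q), Rational(1, 2))
Add(Add(2303, Pow(Add(-4, 5), 2)), Function('u')(Function('M')(3))) = Add(Add(2303, Pow(Add(-4, 5), 2)), Pow(Add(68, 3), Rational(1, 2))) = Add(Add(2303, Pow(1, 2)), Pow(71, Rational(1, 2))) = Add(Add(2303, 1), Pow(71, Rational(1, 2))) = Add(2304, Pow(71, Rational(1, 2)))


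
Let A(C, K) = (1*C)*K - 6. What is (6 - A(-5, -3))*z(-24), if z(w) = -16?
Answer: 48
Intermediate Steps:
A(C, K) = -6 + C*K (A(C, K) = C*K - 6 = -6 + C*K)
(6 - A(-5, -3))*z(-24) = (6 - (-6 - 5*(-3)))*(-16) = (6 - (-6 + 15))*(-16) = (6 - 1*9)*(-16) = (6 - 9)*(-16) = -3*(-16) = 48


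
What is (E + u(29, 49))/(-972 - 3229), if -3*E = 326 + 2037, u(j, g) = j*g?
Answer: -1900/12603 ≈ -0.15076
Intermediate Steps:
u(j, g) = g*j
E = -2363/3 (E = -(326 + 2037)/3 = -⅓*2363 = -2363/3 ≈ -787.67)
(E + u(29, 49))/(-972 - 3229) = (-2363/3 + 49*29)/(-972 - 3229) = (-2363/3 + 1421)/(-4201) = (1900/3)*(-1/4201) = -1900/12603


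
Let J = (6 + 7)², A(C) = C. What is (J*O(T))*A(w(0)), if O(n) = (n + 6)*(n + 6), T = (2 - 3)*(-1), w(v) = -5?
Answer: -41405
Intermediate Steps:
J = 169 (J = 13² = 169)
T = 1 (T = -1*(-1) = 1)
O(n) = (6 + n)² (O(n) = (6 + n)*(6 + n) = (6 + n)²)
(J*O(T))*A(w(0)) = (169*(6 + 1)²)*(-5) = (169*7²)*(-5) = (169*49)*(-5) = 8281*(-5) = -41405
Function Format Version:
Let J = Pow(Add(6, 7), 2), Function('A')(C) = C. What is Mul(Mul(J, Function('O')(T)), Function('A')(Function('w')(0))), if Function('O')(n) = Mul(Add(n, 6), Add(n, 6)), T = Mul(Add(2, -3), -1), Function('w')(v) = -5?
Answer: -41405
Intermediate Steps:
J = 169 (J = Pow(13, 2) = 169)
T = 1 (T = Mul(-1, -1) = 1)
Function('O')(n) = Pow(Add(6, n), 2) (Function('O')(n) = Mul(Add(6, n), Add(6, n)) = Pow(Add(6, n), 2))
Mul(Mul(J, Function('O')(T)), Function('A')(Function('w')(0))) = Mul(Mul(169, Pow(Add(6, 1), 2)), -5) = Mul(Mul(169, Pow(7, 2)), -5) = Mul(Mul(169, 49), -5) = Mul(8281, -5) = -41405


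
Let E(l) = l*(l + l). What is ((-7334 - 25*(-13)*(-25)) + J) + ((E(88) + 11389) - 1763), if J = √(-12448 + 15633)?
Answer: 9655 + 7*√65 ≈ 9711.4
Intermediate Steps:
E(l) = 2*l² (E(l) = l*(2*l) = 2*l²)
J = 7*√65 (J = √3185 = 7*√65 ≈ 56.436)
((-7334 - 25*(-13)*(-25)) + J) + ((E(88) + 11389) - 1763) = ((-7334 - 25*(-13)*(-25)) + 7*√65) + ((2*88² + 11389) - 1763) = ((-7334 + 325*(-25)) + 7*√65) + ((2*7744 + 11389) - 1763) = ((-7334 - 8125) + 7*√65) + ((15488 + 11389) - 1763) = (-15459 + 7*√65) + (26877 - 1763) = (-15459 + 7*√65) + 25114 = 9655 + 7*√65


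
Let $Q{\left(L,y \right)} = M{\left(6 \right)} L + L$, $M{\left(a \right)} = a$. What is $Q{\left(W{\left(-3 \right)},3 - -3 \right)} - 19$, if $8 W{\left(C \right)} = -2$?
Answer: $- \frac{83}{4} \approx -20.75$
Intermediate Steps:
$W{\left(C \right)} = - \frac{1}{4}$ ($W{\left(C \right)} = \frac{1}{8} \left(-2\right) = - \frac{1}{4}$)
$Q{\left(L,y \right)} = 7 L$ ($Q{\left(L,y \right)} = 6 L + L = 7 L$)
$Q{\left(W{\left(-3 \right)},3 - -3 \right)} - 19 = 7 \left(- \frac{1}{4}\right) - 19 = - \frac{7}{4} - 19 = - \frac{83}{4}$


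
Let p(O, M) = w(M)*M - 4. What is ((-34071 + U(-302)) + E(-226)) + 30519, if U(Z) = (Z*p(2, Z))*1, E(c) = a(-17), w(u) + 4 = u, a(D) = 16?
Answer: -27910752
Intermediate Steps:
w(u) = -4 + u
p(O, M) = -4 + M*(-4 + M) (p(O, M) = (-4 + M)*M - 4 = M*(-4 + M) - 4 = -4 + M*(-4 + M))
E(c) = 16
U(Z) = Z*(-4 + Z*(-4 + Z)) (U(Z) = (Z*(-4 + Z*(-4 + Z)))*1 = Z*(-4 + Z*(-4 + Z)))
((-34071 + U(-302)) + E(-226)) + 30519 = ((-34071 - 302*(-4 - 302*(-4 - 302))) + 16) + 30519 = ((-34071 - 302*(-4 - 302*(-306))) + 16) + 30519 = ((-34071 - 302*(-4 + 92412)) + 16) + 30519 = ((-34071 - 302*92408) + 16) + 30519 = ((-34071 - 27907216) + 16) + 30519 = (-27941287 + 16) + 30519 = -27941271 + 30519 = -27910752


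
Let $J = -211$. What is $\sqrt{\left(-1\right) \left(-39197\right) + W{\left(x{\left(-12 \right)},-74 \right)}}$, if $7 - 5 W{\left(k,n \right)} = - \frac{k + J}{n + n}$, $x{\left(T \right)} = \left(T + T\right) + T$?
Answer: $\frac{3 \sqrt{596256295}}{370} \approx 197.99$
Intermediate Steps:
$x{\left(T \right)} = 3 T$ ($x{\left(T \right)} = 2 T + T = 3 T$)
$W{\left(k,n \right)} = \frac{7}{5} + \frac{-211 + k}{10 n}$ ($W{\left(k,n \right)} = \frac{7}{5} - \frac{\left(-1\right) \frac{k - 211}{n + n}}{5} = \frac{7}{5} - \frac{\left(-1\right) \frac{-211 + k}{2 n}}{5} = \frac{7}{5} - \frac{\left(- \frac{1}{2}\right) \frac{1}{n} \left(-211 + k\right)}{5} = \frac{7}{5} + \frac{-211 + k}{10 n}$)
$\sqrt{\left(-1\right) \left(-39197\right) + W{\left(x{\left(-12 \right)},-74 \right)}} = \sqrt{\left(-1\right) \left(-39197\right) + \frac{-211 + 3 \left(-12\right) + 14 \left(-74\right)}{10 \left(-74\right)}} = \sqrt{39197 + \frac{1}{10} \left(- \frac{1}{74}\right) \left(-211 - 36 - 1036\right)} = \sqrt{39197 + \frac{1}{10} \left(- \frac{1}{74}\right) \left(-1283\right)} = \sqrt{39197 + \frac{1283}{740}} = \sqrt{\frac{29007063}{740}} = \frac{3 \sqrt{596256295}}{370}$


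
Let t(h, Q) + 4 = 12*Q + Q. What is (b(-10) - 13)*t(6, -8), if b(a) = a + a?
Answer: 3564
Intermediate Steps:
t(h, Q) = -4 + 13*Q (t(h, Q) = -4 + (12*Q + Q) = -4 + 13*Q)
b(a) = 2*a
(b(-10) - 13)*t(6, -8) = (2*(-10) - 13)*(-4 + 13*(-8)) = (-20 - 13)*(-4 - 104) = -33*(-108) = 3564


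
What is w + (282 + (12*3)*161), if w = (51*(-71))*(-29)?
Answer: 111087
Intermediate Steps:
w = 105009 (w = -3621*(-29) = 105009)
w + (282 + (12*3)*161) = 105009 + (282 + (12*3)*161) = 105009 + (282 + 36*161) = 105009 + (282 + 5796) = 105009 + 6078 = 111087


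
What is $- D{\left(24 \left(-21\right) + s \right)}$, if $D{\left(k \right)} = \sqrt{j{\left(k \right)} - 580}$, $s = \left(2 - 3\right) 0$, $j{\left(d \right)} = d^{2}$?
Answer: $- 2 \sqrt{63359} \approx -503.42$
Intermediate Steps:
$s = 0$ ($s = \left(-1\right) 0 = 0$)
$D{\left(k \right)} = \sqrt{-580 + k^{2}}$ ($D{\left(k \right)} = \sqrt{k^{2} - 580} = \sqrt{-580 + k^{2}}$)
$- D{\left(24 \left(-21\right) + s \right)} = - \sqrt{-580 + \left(24 \left(-21\right) + 0\right)^{2}} = - \sqrt{-580 + \left(-504 + 0\right)^{2}} = - \sqrt{-580 + \left(-504\right)^{2}} = - \sqrt{-580 + 254016} = - \sqrt{253436} = - 2 \sqrt{63359}$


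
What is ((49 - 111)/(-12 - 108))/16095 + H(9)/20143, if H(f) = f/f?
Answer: 1590133/19452095100 ≈ 8.1746e-5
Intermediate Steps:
H(f) = 1
((49 - 111)/(-12 - 108))/16095 + H(9)/20143 = ((49 - 111)/(-12 - 108))/16095 + 1/20143 = -62/(-120)*(1/16095) + 1*(1/20143) = -62*(-1/120)*(1/16095) + 1/20143 = (31/60)*(1/16095) + 1/20143 = 31/965700 + 1/20143 = 1590133/19452095100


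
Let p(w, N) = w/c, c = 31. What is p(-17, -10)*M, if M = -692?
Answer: 11764/31 ≈ 379.48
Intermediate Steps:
p(w, N) = w/31
p(-17, -10)*M = ((1/31)*(-17))*(-692) = -17/31*(-692) = 11764/31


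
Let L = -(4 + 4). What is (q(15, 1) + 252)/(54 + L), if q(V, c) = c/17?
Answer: 4285/782 ≈ 5.4795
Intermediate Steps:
q(V, c) = c/17 (q(V, c) = c*(1/17) = c/17)
L = -8 (L = -1*8 = -8)
(q(15, 1) + 252)/(54 + L) = ((1/17)*1 + 252)/(54 - 8) = (1/17 + 252)/46 = (4285/17)*(1/46) = 4285/782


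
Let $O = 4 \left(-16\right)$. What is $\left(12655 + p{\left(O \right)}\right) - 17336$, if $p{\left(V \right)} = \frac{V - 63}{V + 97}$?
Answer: $- \frac{154600}{33} \approx -4684.9$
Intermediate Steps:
$O = -64$
$p{\left(V \right)} = \frac{-63 + V}{97 + V}$
$\left(12655 + p{\left(O \right)}\right) - 17336 = \left(12655 + \frac{-63 - 64}{97 - 64}\right) - 17336 = \left(12655 + \frac{1}{33} \left(-127\right)\right) - 17336 = \left(12655 - \frac{127}{33}\right) - 17336 = \frac{417488}{33} - 17336 = - \frac{154600}{33}$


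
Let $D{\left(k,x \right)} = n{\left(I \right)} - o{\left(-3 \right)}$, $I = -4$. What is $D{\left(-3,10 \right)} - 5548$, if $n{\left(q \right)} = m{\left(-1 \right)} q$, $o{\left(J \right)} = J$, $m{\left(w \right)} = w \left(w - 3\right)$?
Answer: $-5561$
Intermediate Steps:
$m{\left(w \right)} = w \left(-3 + w\right)$
$n{\left(q \right)} = 4 q$ ($n{\left(q \right)} = - (-3 - 1) q = \left(-1\right) \left(-4\right) q = 4 q$)
$D{\left(k,x \right)} = -13$ ($D{\left(k,x \right)} = 4 \left(-4\right) - -3 = -16 + 3 = -13$)
$D{\left(-3,10 \right)} - 5548 = -13 - 5548 = -5561$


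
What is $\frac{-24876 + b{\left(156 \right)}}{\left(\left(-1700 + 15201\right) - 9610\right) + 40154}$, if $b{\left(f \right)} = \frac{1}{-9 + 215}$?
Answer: $- \frac{1024891}{1814654} \approx -0.56479$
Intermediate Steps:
$b{\left(f \right)} = \frac{1}{206}$
$\frac{-24876 + b{\left(156 \right)}}{\left(\left(-1700 + 15201\right) - 9610\right) + 40154} = \frac{-24876 + \frac{1}{206}}{\left(\left(-1700 + 15201\right) - 9610\right) + 40154} = - \frac{5124455}{206 \left(\left(13501 - 9610\right) + 40154\right)} = - \frac{5124455}{206 \left(3891 + 40154\right)} = - \frac{5124455}{206 \cdot 44045} = \left(- \frac{5124455}{206}\right) \frac{1}{44045} = - \frac{1024891}{1814654}$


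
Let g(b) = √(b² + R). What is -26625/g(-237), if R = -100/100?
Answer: -26625*√14042/28084 ≈ -112.34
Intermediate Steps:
R = -1 (R = -100*1/100 = -1)
g(b) = √(-1 + b²) (g(b) = √(b² - 1) = √(-1 + b²))
-26625/g(-237) = -26625/√(-1 + (-237)²) = -26625/√(-1 + 56169) = -26625*√14042/28084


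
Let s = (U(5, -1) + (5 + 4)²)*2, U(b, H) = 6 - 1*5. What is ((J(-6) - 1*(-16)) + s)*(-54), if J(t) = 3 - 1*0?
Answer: -9882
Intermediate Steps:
U(b, H) = 1 (U(b, H) = 6 - 5 = 1)
J(t) = 3 (J(t) = 3 + 0 = 3)
s = 164 (s = (1 + (5 + 4)²)*2 = (1 + 9²)*2 = (1 + 81)*2 = 82*2 = 164)
((J(-6) - 1*(-16)) + s)*(-54) = ((3 - 1*(-16)) + 164)*(-54) = ((3 + 16) + 164)*(-54) = (19 + 164)*(-54) = 183*(-54) = -9882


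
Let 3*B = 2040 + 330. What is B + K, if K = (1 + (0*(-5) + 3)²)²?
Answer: 890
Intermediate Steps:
B = 790 (B = (2040 + 330)/3 = (⅓)*2370 = 790)
K = 100 (K = (1 + (0 + 3)²)² = (1 + 3²)² = (1 + 9)² = 10² = 100)
B + K = 790 + 100 = 890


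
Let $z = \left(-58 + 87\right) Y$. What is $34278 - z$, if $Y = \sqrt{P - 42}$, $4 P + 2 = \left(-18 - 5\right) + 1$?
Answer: $34278 - 116 i \sqrt{3} \approx 34278.0 - 200.92 i$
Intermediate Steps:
$P = -6$ ($P = - \frac{1}{2} + \frac{\left(-18 - 5\right) + 1}{4} = - \frac{1}{2} + \frac{-23 + 1}{4} = - \frac{1}{2} + \frac{1}{4} \left(-22\right) = - \frac{1}{2} - \frac{11}{2} = -6$)
$Y = 4 i \sqrt{3}$ ($Y = \sqrt{-6 - 42} = \sqrt{-48} = 4 i \sqrt{3} \approx 6.9282 i$)
$z = 116 i \sqrt{3}$ ($z = \left(-58 + 87\right) 4 i \sqrt{3} = 29 \cdot 4 i \sqrt{3} = 116 i \sqrt{3} \approx 200.92 i$)
$34278 - z = 34278 - 116 i \sqrt{3}$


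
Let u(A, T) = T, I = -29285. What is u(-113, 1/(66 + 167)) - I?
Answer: 6823406/233 ≈ 29285.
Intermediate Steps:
u(-113, 1/(66 + 167)) - I = 1/(66 + 167) - 1*(-29285) = 1/233 + 29285 = 6823406/233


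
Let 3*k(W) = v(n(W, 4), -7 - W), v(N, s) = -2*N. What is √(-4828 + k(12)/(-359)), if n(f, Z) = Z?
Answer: 2*I*√1400032149/1077 ≈ 69.484*I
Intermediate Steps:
k(W) = -8/3 (k(W) = (-2*4)/3 = (⅓)*(-8) = -8/3)
√(-4828 + k(12)/(-359)) = √(-4828 - 8/3/(-359)) = √(-4828 - 8/3*(-1/359)) = √(-4828 + 8/1077) = √(-5199748/1077) = 2*I*√1400032149/1077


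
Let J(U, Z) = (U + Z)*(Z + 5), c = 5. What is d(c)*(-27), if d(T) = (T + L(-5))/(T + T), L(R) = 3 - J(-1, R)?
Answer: -108/5 ≈ -21.600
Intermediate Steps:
J(U, Z) = (5 + Z)*(U + Z) (J(U, Z) = (U + Z)*(5 + Z) = (5 + Z)*(U + Z))
L(R) = 8 - R² - 4*R (L(R) = 3 - (R² + 5*(-1) + 5*R - R) = 3 - (R² - 5 + 5*R - R) = 3 - (-5 + R² + 4*R) = 3 + (5 - R² - 4*R) = 8 - R² - 4*R)
d(T) = (3 + T)/(2*T) (d(T) = (T + (8 - 1*(-5)² - 4*(-5)))/(T + T) = (T + (8 - 1*25 + 20))/((2*T)) = (T + (8 - 25 + 20))*(1/(2*T)) = (T + 3)*(1/(2*T)) = (3 + T)*(1/(2*T)) = (3 + T)/(2*T))
d(c)*(-27) = ((½)*(3 + 5)/5)*(-27) = ((½)*(⅕)*8)*(-27) = (⅘)*(-27) = -108/5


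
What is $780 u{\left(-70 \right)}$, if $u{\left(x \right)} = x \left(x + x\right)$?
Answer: $7644000$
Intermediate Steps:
$u{\left(x \right)} = 2 x^{2}$ ($u{\left(x \right)} = x 2 x = 2 x^{2}$)
$780 u{\left(-70 \right)} = 780 \cdot 2 \left(-70\right)^{2} = 780 \cdot 2 \cdot 4900 = 780 \cdot 9800 = 7644000$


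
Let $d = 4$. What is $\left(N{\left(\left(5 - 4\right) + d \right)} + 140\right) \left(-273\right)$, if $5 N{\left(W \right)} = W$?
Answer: $-38493$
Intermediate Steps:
$N{\left(W \right)} = \frac{W}{5}$
$\left(N{\left(\left(5 - 4\right) + d \right)} + 140\right) \left(-273\right) = \left(\frac{\left(5 - 4\right) + 4}{5} + 140\right) \left(-273\right) = \left(\frac{1 + 4}{5} + 140\right) \left(-273\right) = \left(\frac{1}{5} \cdot 5 + 140\right) \left(-273\right) = \left(1 + 140\right) \left(-273\right) = 141 \left(-273\right) = -38493$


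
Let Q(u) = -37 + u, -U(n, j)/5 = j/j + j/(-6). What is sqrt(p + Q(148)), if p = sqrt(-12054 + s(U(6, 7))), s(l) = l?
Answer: sqrt(3996 + 6*I*sqrt(433914))/6 ≈ 11.557 + 4.7499*I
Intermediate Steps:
U(n, j) = -5 + 5*j/6 (U(n, j) = -5*(j/j + j/(-6)) = -5*(1 + j*(-1/6)) = -5*(1 - j/6) = -5 + 5*j/6)
p = I*sqrt(433914)/6 (p = sqrt(-12054 + (-5 + (5/6)*7)) = sqrt(-12054 + (-5 + 35/6)) = sqrt(-12054 + 5/6) = sqrt(-72319/6) = I*sqrt(433914)/6 ≈ 109.79*I)
sqrt(p + Q(148)) = sqrt(I*sqrt(433914)/6 + (-37 + 148)) = sqrt(I*sqrt(433914)/6 + 111) = sqrt(111 + I*sqrt(433914)/6)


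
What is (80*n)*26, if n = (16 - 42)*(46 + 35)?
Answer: -4380480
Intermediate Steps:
n = -2106 (n = -26*81 = -2106)
(80*n)*26 = (80*(-2106))*26 = -168480*26 = -4380480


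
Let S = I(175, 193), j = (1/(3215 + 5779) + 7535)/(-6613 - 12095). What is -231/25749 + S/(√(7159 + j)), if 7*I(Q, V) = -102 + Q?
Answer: -77/8583 + 438*√5629708605339914314/8431526563439 ≈ 0.11429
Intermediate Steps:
j = -67769791/168259752 (j = (1/8994 + 7535)/(-18708) = (1/8994 + 7535)*(-1/18708) = (67769791/8994)*(-1/18708) = -67769791/168259752 ≈ -0.40277)
I(Q, V) = -102/7 + Q/7 (I(Q, V) = (-102 + Q)/7 = -102/7 + Q/7)
S = 73/7 (S = -102/7 + (⅐)*175 = -102/7 + 25 = 73/7 ≈ 10.429)
-231/25749 + S/(√(7159 + j)) = -231/25749 + 73/(7*(√(7159 - 67769791/168259752))) = -231*1/25749 + 73/(7*(√(1204503794777/168259752))) = -77/8583 + 73/(7*((√5629708605339914314/28043292))) = -77/8583 + 73*(6*√5629708605339914314/1204503794777)/7 = -77/8583 + 438*√5629708605339914314/8431526563439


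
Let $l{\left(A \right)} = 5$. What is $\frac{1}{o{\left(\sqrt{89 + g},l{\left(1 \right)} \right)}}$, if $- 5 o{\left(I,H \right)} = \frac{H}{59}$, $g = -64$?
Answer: $-59$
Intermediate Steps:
$o{\left(I,H \right)} = - \frac{H}{295}$ ($o{\left(I,H \right)} = - \frac{H \frac{1}{59}}{5} = - \frac{\frac{1}{59} H}{5} = - \frac{H}{295}$)
$\frac{1}{o{\left(\sqrt{89 + g},l{\left(1 \right)} \right)}} = \frac{1}{\left(- \frac{1}{295}\right) 5} = \frac{1}{- \frac{1}{59}} = -59$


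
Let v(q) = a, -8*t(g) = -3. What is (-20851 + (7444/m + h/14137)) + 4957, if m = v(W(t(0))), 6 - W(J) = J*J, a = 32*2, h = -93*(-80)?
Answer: -3568667651/226192 ≈ -15777.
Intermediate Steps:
t(g) = 3/8 (t(g) = -1/8*(-3) = 3/8)
h = 7440
a = 64
W(J) = 6 - J**2 (W(J) = 6 - J*J = 6 - J**2)
v(q) = 64
m = 64
(-20851 + (7444/m + h/14137)) + 4957 = (-20851 + (7444/64 + 7440/14137)) + 4957 = (-20851 + (7444*(1/64) + 7440*(1/14137))) + 4957 = (-20851 + (1861/16 + 7440/14137)) + 4957 = (-20851 + 26427997/226192) + 4957 = -4689901395/226192 + 4957 = -3568667651/226192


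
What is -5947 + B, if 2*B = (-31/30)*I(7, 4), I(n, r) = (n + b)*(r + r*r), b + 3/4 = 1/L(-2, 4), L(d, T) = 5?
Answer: -120273/20 ≈ -6013.6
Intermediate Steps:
b = -11/20 (b = -¾ + 1/5 = -¾ + ⅕ = -11/20 ≈ -0.55000)
I(n, r) = (-11/20 + n)*(r + r²) (I(n, r) = (n - 11/20)*(r + r*r) = (-11/20 + n)*(r + r²))
B = -1333/20 (B = ((-31/30)*((1/20)*4*(-11 - 11*4 + 20*7 + 20*7*4)))/2 = (((1/30)*(-31))*((1/20)*4*(-11 - 44 + 140 + 560)))/2 = (-31*4*645/600)/2 = (-31/30*129)/2 = (½)*(-1333/10) = -1333/20 ≈ -66.650)
-5947 + B = -5947 - 1333/20 = -120273/20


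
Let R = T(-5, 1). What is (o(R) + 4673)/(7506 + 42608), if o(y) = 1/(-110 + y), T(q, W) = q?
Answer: 268697/2881555 ≈ 0.093247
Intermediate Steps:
R = -5
(o(R) + 4673)/(7506 + 42608) = (1/(-110 - 5) + 4673)/(7506 + 42608) = (1/(-115) + 4673)/50114 = (-1/115 + 4673)*(1/50114) = (537394/115)*(1/50114) = 268697/2881555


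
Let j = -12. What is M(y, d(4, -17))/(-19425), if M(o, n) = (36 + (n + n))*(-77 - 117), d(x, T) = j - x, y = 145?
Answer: 776/19425 ≈ 0.039949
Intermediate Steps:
d(x, T) = -12 - x
M(o, n) = -6984 - 388*n (M(o, n) = (36 + 2*n)*(-194) = -6984 - 388*n)
M(y, d(4, -17))/(-19425) = (-6984 - 388*(-12 - 1*4))/(-19425) = (-6984 - 388*(-12 - 4))*(-1/19425) = (-6984 - 388*(-16))*(-1/19425) = (-6984 + 6208)*(-1/19425) = -776*(-1/19425) = 776/19425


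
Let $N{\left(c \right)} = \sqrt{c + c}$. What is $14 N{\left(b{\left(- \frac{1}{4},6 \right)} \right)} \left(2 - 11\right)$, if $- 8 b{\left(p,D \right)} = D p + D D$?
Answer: $- \frac{63 i \sqrt{138}}{2} \approx - 370.04 i$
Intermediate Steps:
$b{\left(p,D \right)} = - \frac{D^{2}}{8} - \frac{D p}{8}$ ($b{\left(p,D \right)} = - \frac{D p + D D}{8} = - \frac{D p + D^{2}}{8} = - \frac{D^{2} + D p}{8} = - \frac{D^{2}}{8} - \frac{D p}{8}$)
$N{\left(c \right)} = \sqrt{2} \sqrt{c}$ ($N{\left(c \right)} = \sqrt{2 c} = \sqrt{2} \sqrt{c}$)
$14 N{\left(b{\left(- \frac{1}{4},6 \right)} \right)} \left(2 - 11\right) = 14 \sqrt{2} \sqrt{\left(- \frac{1}{8}\right) 6 \left(6 - \frac{1}{4}\right)} \left(2 - 11\right) = 14 \sqrt{2} \sqrt{\left(- \frac{1}{8}\right) 6 \left(6 - \frac{1}{4}\right)} \left(-9\right) = 14 \sqrt{2} \sqrt{\left(- \frac{1}{8}\right) 6 \cdot \frac{23}{4}} \left(-9\right) = 14 \sqrt{2} \sqrt{- \frac{69}{16}} \left(-9\right) = 14 \sqrt{2} \frac{i \sqrt{69}}{4} \left(-9\right) = 14 \frac{i \sqrt{138}}{4} \left(-9\right) = \frac{7 i \sqrt{138}}{2} \left(-9\right) = - \frac{63 i \sqrt{138}}{2}$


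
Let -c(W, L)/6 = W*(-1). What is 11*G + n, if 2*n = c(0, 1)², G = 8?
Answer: 88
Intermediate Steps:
c(W, L) = 6*W (c(W, L) = -6*W*(-1) = -(-6)*W = 6*W)
n = 0 (n = (6*0)²/2 = (½)*0² = (½)*0 = 0)
11*G + n = 11*8 + 0 = 88 + 0 = 88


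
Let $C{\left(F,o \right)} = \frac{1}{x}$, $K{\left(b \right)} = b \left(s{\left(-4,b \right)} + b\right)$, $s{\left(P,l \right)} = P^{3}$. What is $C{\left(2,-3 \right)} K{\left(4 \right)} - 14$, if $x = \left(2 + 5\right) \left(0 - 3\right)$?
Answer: $- \frac{18}{7} \approx -2.5714$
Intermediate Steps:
$x = -21$ ($x = 7 \left(-3\right) = -21$)
$K{\left(b \right)} = b \left(-64 + b\right)$ ($K{\left(b \right)} = b \left(\left(-4\right)^{3} + b\right) = b \left(-64 + b\right)$)
$C{\left(F,o \right)} = - \frac{1}{21}$ ($C{\left(F,o \right)} = \frac{1}{-21} = - \frac{1}{21}$)
$C{\left(2,-3 \right)} K{\left(4 \right)} - 14 = - \frac{4 \left(-64 + 4\right)}{21} - 14 = - \frac{4 \left(-60\right)}{21} - 14 = \left(- \frac{1}{21}\right) \left(-240\right) - 14 = \frac{80}{7} - 14 = - \frac{18}{7}$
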